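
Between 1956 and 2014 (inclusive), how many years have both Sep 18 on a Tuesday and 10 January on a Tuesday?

Check each year's weekday for Sep 18 and 10 January:
  1956: Tue/Tue ✓  1957: Wed/Thu  1958: Thu/Fri  1959: Fri/Sat  1960: Sun/Sun  1961: Mon/Tue  1962: Tue/Wed  1963: Wed/Thu  1964: Fri/Fri  1965: Sat/Sun  1966: Sun/Mon  1967: Mon/Tue  1968: Wed/Wed  1969: Thu/Fri  …(31 more)…  2001: Tue/Wed  2002: Wed/Thu  2003: Thu/Fri  2004: Sat/Sat  2005: Sun/Mon  2006: Mon/Tue  2007: Tue/Wed  2008: Thu/Thu  2009: Fri/Sat  2010: Sat/Sun  2011: Sun/Mon  2012: Tue/Tue ✓  2013: Wed/Thu  2014: Thu/Fri
Both conditions hold in: 1956, 1984, 2012 — 3.

3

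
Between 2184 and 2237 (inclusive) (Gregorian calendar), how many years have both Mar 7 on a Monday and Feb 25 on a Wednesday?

0

Check each year's weekday for Mar 7 and Feb 25:
  2184: Sun/Wed  2185: Mon/Fri  2186: Tue/Sat  2187: Wed/Sun  2188: Fri/Mon  2189: Sat/Wed  2190: Sun/Thu  2191: Mon/Fri  2192: Wed/Sat  2193: Thu/Mon  2194: Fri/Tue  2195: Sat/Wed  2196: Mon/Thu  2197: Tue/Sat  …(26 more)…  2224: Sun/Wed  2225: Mon/Fri  2226: Tue/Sat  2227: Wed/Sun  2228: Fri/Mon  2229: Sat/Wed  2230: Sun/Thu  2231: Mon/Fri  2232: Wed/Sat  2233: Thu/Mon  2234: Fri/Tue  2235: Sat/Wed  2236: Mon/Thu  2237: Tue/Sat
Both conditions hold in: no year — 0.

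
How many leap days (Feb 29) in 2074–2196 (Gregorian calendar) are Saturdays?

Leap years in 2074–2196: 30 of them.
Feb 29 weekday advances by 5 (mod 7) from one leap year to the next four years later (or differs when a century non-leap intervenes).
Leap-day weekdays: 2076:Sat✓ 2080:Thu 2084:Tue 2088:Sun 2092:Fri 2096:Wed 2104:Fri 2108:Wed 2112:Mon 2116:Sat✓ 2120:Thu 2124:Tue 2128:Sun …(4 more)… 2148:Thu 2152:Tue 2156:Sun 2160:Fri 2164:Wed 2168:Mon 2172:Sat✓ 2176:Thu 2180:Tue 2184:Sun 2188:Fri 2192:Wed 2196:Mon
Saturday: 2076, 2116, 2144, 2172 → 4.

4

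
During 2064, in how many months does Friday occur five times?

A month of length L has five Fridays iff its first Friday is on day ≤ L−28 (so day 1–3 in a 31-day month, 1–2 in a 30-day month, day 1 in a leap February).
Checking each month of 2064: Jan starts Tue (31d); Feb starts Fri (29d) ✓; Mar starts Sat (31d); Apr starts Tue (30d); May starts Thu (31d) ✓; Jun starts Sun (30d); Jul starts Tue (31d); Aug starts Fri (31d) ✓; Sep starts Mon (30d); Oct starts Wed (31d) ✓; Nov starts Sat (30d); Dec starts Mon (31d).
Five-Friday months: February, May, August, October → 4.

4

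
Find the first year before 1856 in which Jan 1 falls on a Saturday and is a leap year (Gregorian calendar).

Jan 1 advances by 2 weekdays after a leap year and by 1 after a common year.
1856: Jan 1 is Tuesday (leap).
1855: Monday
1854: Sunday
1853: Saturday
1852: Thursday (leap)
1851: Wednesday
1850: Tuesday
1849: Monday
1848: Saturday (leap)
1848 begins on a Saturday and is a leap year.

1848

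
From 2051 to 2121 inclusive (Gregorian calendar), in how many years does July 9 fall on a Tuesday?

10

Track July 9's weekday year by year (advancing +1, or +2 across a Feb 29):
  2051: Sun  2052: Tue (+2) ✓  2053: Wed (+1)  2054: Thu (+1)  2055: Fri (+1)
  2056: Sun (+2)  2057: Mon (+1)  2058: Tue (+1) ✓  2059: Wed (+1)  2060: Fri (+2)
  2061: Sat (+1)  2062: Sun (+1)  2063: Mon (+1)  2064: Wed (+2)  … (43 more years) …
  2108: Mon (+2)  2109: Tue (+1) ✓  2110: Wed (+1)  2111: Thu (+1)  2112: Sat (+2)
  2113: Sun (+1)  2114: Mon (+1)  2115: Tue (+1) ✓  2116: Thu (+2)  2117: Fri (+1)
  2118: Sat (+1)  2119: Sun (+1)  2120: Tue (+2) ✓  2121: Wed (+1)
Tuesday years: 2052, 2058, 2069, 2075, 2080, 2086, 2097, 2109, 2115, 2120 — 10 in total.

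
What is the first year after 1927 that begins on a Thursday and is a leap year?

Jan 1 advances by 2 weekdays after a leap year and by 1 after a common year.
1927: Jan 1 is Saturday.
1928: Sunday (leap)
1929: Tuesday
1930: Wednesday
1931: Thursday
1932: Friday (leap)
1933: Sunday
1934: Monday
1935: Tuesday
1936: Wednesday (leap)
1937: Friday
1938: Saturday
1939: Sunday
1940: Monday (leap)
1941: Wednesday
1942: Thursday
1943: Friday
1944: Saturday (leap)
1945: Monday
1946: Tuesday
1947: Wednesday
1948: Thursday (leap)
1948 begins on a Thursday and is a leap year.

1948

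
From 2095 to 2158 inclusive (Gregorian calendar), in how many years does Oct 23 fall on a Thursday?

Track Oct 23's weekday year by year (advancing +1, or +2 across a Feb 29):
  2095: Sun  2096: Tue (+2)  2097: Wed (+1)  2098: Thu (+1) ✓  2099: Fri (+1)
  2100: Sat (+1)  2101: Sun (+1)  2102: Mon (+1)  2103: Tue (+1)  2104: Thu (+2) ✓
  2105: Fri (+1)  2106: Sat (+1)  2107: Sun (+1)  2108: Tue (+2)  … (36 more years) …
  2145: Sat (+1)  2146: Sun (+1)  2147: Mon (+1)  2148: Wed (+2)  2149: Thu (+1) ✓
  2150: Fri (+1)  2151: Sat (+1)  2152: Mon (+2)  2153: Tue (+1)  2154: Wed (+1)
  2155: Thu (+1) ✓  2156: Sat (+2)  2157: Sun (+1)  2158: Mon (+1)
Thursday years: 2098, 2104, 2110, 2121, 2127, 2132, 2138, 2149, 2155 — 9 in total.

9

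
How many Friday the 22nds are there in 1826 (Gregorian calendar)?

2

Check the 22nd of each month of 1826: Jan 22: Sun, Feb 22: Wed, Mar 22: Wed, Apr 22: Sat, May 22: Mon, Jun 22: Thu, Jul 22: Sat, Aug 22: Tue, Sep 22: Fri, Oct 22: Sun, Nov 22: Wed, Dec 22: Fri.
Friday occurs in September, December — 2 months.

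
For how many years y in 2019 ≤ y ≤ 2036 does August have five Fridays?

8

August has 31 days; it has five Fridays when Friday falls among the first (month-length − 28) days — i.e. when August 1 is one of Friday/Thursday/Wednesday.
August 1 by year: 2019:Thu✓ 2020:Sat 2021:Sun 2022:Mon 2023:Tue 2024:Thu✓ 2025:Fri✓ 2026:Sat 2027:Sun 2028:Tue 2029:Wed✓ 2030:Thu✓ 2031:Fri✓ 2032:Sun 2033:Mon 2034:Tue 2035:Wed✓ 2036:Fri✓
Years with five Fridays: 2019, 2024, 2025, 2029, 2030, 2031, 2035, 2036 → 8.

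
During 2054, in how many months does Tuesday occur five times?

A month of length L has five Tuesdays iff its first Tuesday is on day ≤ L−28 (so day 1–3 in a 31-day month, 1–2 in a 30-day month, day 1 in a leap February).
Checking each month of 2054: Jan starts Thu (31d); Feb starts Sun (28d); Mar starts Sun (31d) ✓; Apr starts Wed (30d); May starts Fri (31d); Jun starts Mon (30d) ✓; Jul starts Wed (31d); Aug starts Sat (31d); Sep starts Tue (30d) ✓; Oct starts Thu (31d); Nov starts Sun (30d); Dec starts Tue (31d) ✓.
Five-Tuesday months: March, June, September, December → 4.

4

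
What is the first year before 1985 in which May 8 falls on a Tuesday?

From one year to the next, a fixed date's weekday advances by 1, or by 2 when a Feb 29 lies between the two dates.
1985: May 8 is Wednesday.
1984: Tuesday (−1)
May 8 falls on a Tuesday in 1984.

1984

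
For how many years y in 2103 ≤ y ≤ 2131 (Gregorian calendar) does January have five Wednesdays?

13

January has 31 days; it has five Wednesdays when Wednesday falls among the first (month-length − 28) days — i.e. when January 1 is one of Wednesday/Tuesday/Monday.
January 1 by year: 2103:Mon✓ 2104:Tue✓ 2105:Thu 2106:Fri 2107:Sat 2108:Sun 2109:Tue✓ 2110:Wed✓ 2111:Thu 2112:Fri 2113:Sun 2114:Mon✓ 2115:Tue✓ 2116:Wed✓ 2117:Fri 2118:Sat 2119:Sun 2120:Mon✓ 2121:Wed✓ 2122:Thu 2123:Fri 2124:Sat 2125:Mon✓ 2126:Tue✓ 2127:Wed✓ 2128:Thu 2129:Sat 2130:Sun 2131:Mon✓
Years with five Wednesdays: 2103, 2104, 2109, 2110, 2114, 2115, 2116, 2120, 2121, 2125, 2126, 2127, 2131 → 13.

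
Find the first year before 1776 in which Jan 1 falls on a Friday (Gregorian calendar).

1773

Jan 1 advances by 2 weekdays after a leap year and by 1 after a common year.
1776: Jan 1 is Monday (leap).
1775: Sunday
1774: Saturday
1773: Friday
1773 begins on a Friday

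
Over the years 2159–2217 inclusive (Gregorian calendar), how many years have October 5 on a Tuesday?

7

Track October 5's weekday year by year (advancing +1, or +2 across a Feb 29):
  2159: Fri  2160: Sun (+2)  2161: Mon (+1)  2162: Tue (+1) ✓  2163: Wed (+1)
  2164: Fri (+2)  2165: Sat (+1)  2166: Sun (+1)  2167: Mon (+1)  2168: Wed (+2)
  2169: Thu (+1)  2170: Fri (+1)  2171: Sat (+1)  2172: Mon (+2)  … (31 more years) …
  2204: Fri (+2)  2205: Sat (+1)  2206: Sun (+1)  2207: Mon (+1)  2208: Wed (+2)
  2209: Thu (+1)  2210: Fri (+1)  2211: Sat (+1)  2212: Mon (+2)  2213: Tue (+1) ✓
  2214: Wed (+1)  2215: Thu (+1)  2216: Sat (+2)  2217: Sun (+1)
Tuesday years: 2162, 2173, 2179, 2184, 2190, 2202, 2213 — 7 in total.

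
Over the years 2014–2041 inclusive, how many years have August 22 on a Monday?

Track August 22's weekday year by year (advancing +1, or +2 across a Feb 29):
  2014: Fri  2015: Sat (+1)  2016: Mon (+2) ✓  2017: Tue (+1)  2018: Wed (+1)
  2019: Thu (+1)  2020: Sat (+2)  2021: Sun (+1)  2022: Mon (+1) ✓  2023: Tue (+1)
  2024: Thu (+2)  2025: Fri (+1)  2026: Sat (+1)  2027: Sun (+1)  2028: Tue (+2)
  2029: Wed (+1)  2030: Thu (+1)  2031: Fri (+1)  2032: Sun (+2)  2033: Mon (+1) ✓
  2034: Tue (+1)  2035: Wed (+1)  2036: Fri (+2)  2037: Sat (+1)  2038: Sun (+1)
  2039: Mon (+1) ✓  2040: Wed (+2)  2041: Thu (+1)
Monday years: 2016, 2022, 2033, 2039 — 4 in total.

4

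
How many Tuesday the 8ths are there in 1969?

Check the 8th of each month of 1969: Jan 8: Wed, Feb 8: Sat, Mar 8: Sat, Apr 8: Tue, May 8: Thu, Jun 8: Sun, Jul 8: Tue, Aug 8: Fri, Sep 8: Mon, Oct 8: Wed, Nov 8: Sat, Dec 8: Mon.
Tuesday occurs in April, July — 2 months.

2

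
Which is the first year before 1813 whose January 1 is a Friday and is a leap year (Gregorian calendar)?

1808

Jan 1 advances by 2 weekdays after a leap year and by 1 after a common year.
1813: Jan 1 is Friday.
1812: Wednesday (leap)
1811: Tuesday
1810: Monday
1809: Sunday
1808: Friday (leap)
1808 begins on a Friday and is a leap year.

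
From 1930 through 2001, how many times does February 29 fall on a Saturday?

3

Leap years in 1930–2001: 18 of them.
Feb 29 weekday advances by 5 (mod 7) from one leap year to the next four years later (or differs when a century non-leap intervenes).
Leap-day weekdays: 1932:Mon 1936:Sat✓ 1940:Thu 1944:Tue 1948:Sun 1952:Fri 1956:Wed 1960:Mon 1964:Sat✓ 1968:Thu 1972:Tue 1976:Sun 1980:Fri 1984:Wed 1988:Mon 1992:Sat✓ 1996:Thu 2000:Tue
Saturday: 1936, 1964, 1992 → 3.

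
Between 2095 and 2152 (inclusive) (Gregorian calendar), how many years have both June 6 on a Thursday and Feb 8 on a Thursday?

Check each year's weekday for June 6 and Feb 8:
  2095: Mon/Tue  2096: Wed/Wed  2097: Thu/Fri  2098: Fri/Sat  2099: Sat/Sun  2100: Sun/Mon  2101: Mon/Tue  2102: Tue/Wed  2103: Wed/Thu  2104: Fri/Fri  2105: Sat/Sun  2106: Sun/Mon  2107: Mon/Tue  2108: Wed/Wed  …(30 more)…  2139: Sat/Sun  2140: Mon/Mon  2141: Tue/Wed  2142: Wed/Thu  2143: Thu/Fri  2144: Sat/Sat  2145: Sun/Mon  2146: Mon/Tue  2147: Tue/Wed  2148: Thu/Thu ✓  2149: Fri/Sat  2150: Sat/Sun  2151: Sun/Mon  2152: Tue/Tue
Both conditions hold in: 2120, 2148 — 2.

2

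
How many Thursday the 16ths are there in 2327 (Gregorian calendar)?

Check the 16th of each month of 2327: Jan 16: Sun, Feb 16: Wed, Mar 16: Wed, Apr 16: Sat, May 16: Mon, Jun 16: Thu, Jul 16: Sat, Aug 16: Tue, Sep 16: Fri, Oct 16: Sun, Nov 16: Wed, Dec 16: Fri.
Thursday occurs in June — 1 month.

1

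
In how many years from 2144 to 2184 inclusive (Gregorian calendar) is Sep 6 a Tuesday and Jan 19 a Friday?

0

Check each year's weekday for Sep 6 and Jan 19:
  2144: Sun/Sun  2145: Mon/Tue  2146: Tue/Wed  2147: Wed/Thu  2148: Fri/Fri  2149: Sat/Sun  2150: Sun/Mon  2151: Mon/Tue  2152: Wed/Wed  2153: Thu/Fri  2154: Fri/Sat  2155: Sat/Sun  2156: Mon/Mon  2157: Tue/Wed  …(13 more)…  2171: Fri/Sat  2172: Sun/Sun  2173: Mon/Tue  2174: Tue/Wed  2175: Wed/Thu  2176: Fri/Fri  2177: Sat/Sun  2178: Sun/Mon  2179: Mon/Tue  2180: Wed/Wed  2181: Thu/Fri  2182: Fri/Sat  2183: Sat/Sun  2184: Mon/Mon
Both conditions hold in: no year — 0.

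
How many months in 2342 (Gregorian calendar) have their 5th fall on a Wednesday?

Check the 5th of each month of 2342: Jan 5: Mon, Feb 5: Thu, Mar 5: Thu, Apr 5: Sun, May 5: Tue, Jun 5: Fri, Jul 5: Sun, Aug 5: Wed, Sep 5: Sat, Oct 5: Mon, Nov 5: Thu, Dec 5: Sat.
Wednesday occurs in August — 1 month.

1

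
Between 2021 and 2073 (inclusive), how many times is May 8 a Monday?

8

Track May 8's weekday year by year (advancing +1, or +2 across a Feb 29):
  2021: Sat  2022: Sun (+1)  2023: Mon (+1) ✓  2024: Wed (+2)  2025: Thu (+1)
  2026: Fri (+1)  2027: Sat (+1)  2028: Mon (+2) ✓  2029: Tue (+1)  2030: Wed (+1)
  2031: Thu (+1)  2032: Sat (+2)  2033: Sun (+1)  2034: Mon (+1) ✓  … (25 more years) …
  2060: Sat (+2)  2061: Sun (+1)  2062: Mon (+1) ✓  2063: Tue (+1)  2064: Thu (+2)
  2065: Fri (+1)  2066: Sat (+1)  2067: Sun (+1)  2068: Tue (+2)  2069: Wed (+1)
  2070: Thu (+1)  2071: Fri (+1)  2072: Sun (+2)  2073: Mon (+1) ✓
Monday years: 2023, 2028, 2034, 2045, 2051, 2056, 2062, 2073 — 8 in total.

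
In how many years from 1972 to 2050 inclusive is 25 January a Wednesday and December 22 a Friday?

8

Check each year's weekday for 25 January and December 22:
  1972: Tue/Fri  1973: Thu/Sat  1974: Fri/Sun  1975: Sat/Mon  1976: Sun/Wed  1977: Tue/Thu  1978: Wed/Fri ✓  1979: Thu/Sat  1980: Fri/Mon  1981: Sun/Tue  1982: Mon/Wed  1983: Tue/Thu  1984: Wed/Sat  1985: Fri/Sun  …(51 more)…  2037: Sun/Tue  2038: Mon/Wed  2039: Tue/Thu  2040: Wed/Sat  2041: Fri/Sun  2042: Sat/Mon  2043: Sun/Tue  2044: Mon/Thu  2045: Wed/Fri ✓  2046: Thu/Sat  2047: Fri/Sun  2048: Sat/Tue  2049: Mon/Wed  2050: Tue/Thu
Both conditions hold in: 1978, 1989, 1995, 2006, 2017, 2023, 2034, 2045 — 8.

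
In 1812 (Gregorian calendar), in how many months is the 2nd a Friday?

1

Check the 2nd of each month of 1812: Jan 2: Thu, Feb 2: Sun, Mar 2: Mon, Apr 2: Thu, May 2: Sat, Jun 2: Tue, Jul 2: Thu, Aug 2: Sun, Sep 2: Wed, Oct 2: Fri, Nov 2: Mon, Dec 2: Wed.
Friday occurs in October — 1 month.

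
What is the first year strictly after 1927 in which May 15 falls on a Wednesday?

From one year to the next, a fixed date's weekday advances by 1, or by 2 when a Feb 29 lies between the two dates.
1927: May 15 is Sunday.
1928: Tuesday (+2)
1929: Wednesday (+1)
May 15 falls on a Wednesday in 1929.

1929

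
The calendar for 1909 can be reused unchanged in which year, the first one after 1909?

1915

Two years share a calendar iff Jan 1 falls on the same weekday and both are leap or both are common. 1909: Jan 1 is Friday, common year.
1910: Jan 1 Saturday, common
1911: Jan 1 Sunday, common
1912: Jan 1 Monday, leap
1913: Jan 1 Wednesday, common
1914: Jan 1 Thursday, common
1915: Jan 1 Friday, common
1915 matches on both conditions.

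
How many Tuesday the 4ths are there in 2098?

3

Check the 4th of each month of 2098: Jan 4: Sat, Feb 4: Tue, Mar 4: Tue, Apr 4: Fri, May 4: Sun, Jun 4: Wed, Jul 4: Fri, Aug 4: Mon, Sep 4: Thu, Oct 4: Sat, Nov 4: Tue, Dec 4: Thu.
Tuesday occurs in February, March, November — 3 months.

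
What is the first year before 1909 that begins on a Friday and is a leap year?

1904

Jan 1 advances by 2 weekdays after a leap year and by 1 after a common year.
1909: Jan 1 is Friday.
1908: Wednesday (leap)
1907: Tuesday
1906: Monday
1905: Sunday
1904: Friday (leap)
1904 begins on a Friday and is a leap year.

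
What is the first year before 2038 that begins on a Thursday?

Jan 1 advances by 2 weekdays after a leap year and by 1 after a common year.
2038: Jan 1 is Friday.
2037: Thursday
2037 begins on a Thursday

2037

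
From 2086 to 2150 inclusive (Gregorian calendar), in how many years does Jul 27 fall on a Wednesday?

Track Jul 27's weekday year by year (advancing +1, or +2 across a Feb 29):
  2086: Sat  2087: Sun (+1)  2088: Tue (+2)  2089: Wed (+1) ✓  2090: Thu (+1)
  2091: Fri (+1)  2092: Sun (+2)  2093: Mon (+1)  2094: Tue (+1)  2095: Wed (+1) ✓
  2096: Fri (+2)  2097: Sat (+1)  2098: Sun (+1)  2099: Mon (+1)  … (37 more years) …
  2137: Sat (+1)  2138: Sun (+1)  2139: Mon (+1)  2140: Wed (+2) ✓  2141: Thu (+1)
  2142: Fri (+1)  2143: Sat (+1)  2144: Mon (+2)  2145: Tue (+1)  2146: Wed (+1) ✓
  2147: Thu (+1)  2148: Sat (+2)  2149: Sun (+1)  2150: Mon (+1)
Wednesday years: 2089, 2095, 2101, 2107, 2112, 2118, 2129, 2135, 2140, 2146 — 10 in total.

10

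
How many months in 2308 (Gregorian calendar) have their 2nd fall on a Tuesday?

1

Check the 2nd of each month of 2308: Jan 2: Thu, Feb 2: Sun, Mar 2: Mon, Apr 2: Thu, May 2: Sat, Jun 2: Tue, Jul 2: Thu, Aug 2: Sun, Sep 2: Wed, Oct 2: Fri, Nov 2: Mon, Dec 2: Wed.
Tuesday occurs in June — 1 month.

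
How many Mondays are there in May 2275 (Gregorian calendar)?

5

May 2275 has 31 days and begins on Saturday.
The first Monday is May 3.
Mondays fall on 3, 10, 17, 24, 31 — that's 5.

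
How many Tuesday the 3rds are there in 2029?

2

Check the 3rd of each month of 2029: Jan 3: Wed, Feb 3: Sat, Mar 3: Sat, Apr 3: Tue, May 3: Thu, Jun 3: Sun, Jul 3: Tue, Aug 3: Fri, Sep 3: Mon, Oct 3: Wed, Nov 3: Sat, Dec 3: Mon.
Tuesday occurs in April, July — 2 months.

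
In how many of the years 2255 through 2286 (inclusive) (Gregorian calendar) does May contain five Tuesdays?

13

May has 31 days; it has five Tuesdays when Tuesday falls among the first (month-length − 28) days — i.e. when May 1 is one of Tuesday/Monday/Sunday.
May 1 by year: 2255:Tue✓ 2256:Thu 2257:Fri 2258:Sat 2259:Sun✓ 2260:Tue✓ 2261:Wed 2262:Thu 2263:Fri 2264:Sun✓ 2265:Mon✓ 2266:Tue✓ 2267:Wed 2268:Fri 2269:Sat 2270:Sun✓ 2271:Mon✓ 2272:Wed 2273:Thu 2274:Fri 2275:Sat 2276:Mon✓ 2277:Tue✓ 2278:Wed 2279:Thu 2280:Sat 2281:Sun✓ 2282:Mon✓ 2283:Tue✓ 2284:Thu 2285:Fri 2286:Sat
Years with five Tuesdays: 2255, 2259, 2260, 2264, 2265, 2266, 2270, 2271, 2276, 2277, 2281, 2282, 2283 → 13.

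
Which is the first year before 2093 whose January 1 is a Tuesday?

2092

Jan 1 advances by 2 weekdays after a leap year and by 1 after a common year.
2093: Jan 1 is Thursday.
2092: Tuesday (leap)
2092 begins on a Tuesday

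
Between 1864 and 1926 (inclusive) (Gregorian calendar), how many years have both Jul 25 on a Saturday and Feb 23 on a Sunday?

Check each year's weekday for Jul 25 and Feb 23:
  1864: Mon/Tue  1865: Tue/Thu  1866: Wed/Fri  1867: Thu/Sat  1868: Sat/Sun ✓  1869: Sun/Tue  1870: Mon/Wed  1871: Tue/Thu  1872: Thu/Fri  1873: Fri/Sun  1874: Sat/Mon  1875: Sun/Tue  1876: Tue/Wed  1877: Wed/Fri  …(35 more)…  1913: Fri/Sun  1914: Sat/Mon  1915: Sun/Tue  1916: Tue/Wed  1917: Wed/Fri  1918: Thu/Sat  1919: Fri/Sun  1920: Sun/Mon  1921: Mon/Wed  1922: Tue/Thu  1923: Wed/Fri  1924: Fri/Sat  1925: Sat/Mon  1926: Sun/Tue
Both conditions hold in: 1868, 1896, 1908 — 3.

3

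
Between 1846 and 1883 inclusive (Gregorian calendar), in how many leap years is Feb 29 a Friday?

Leap years in 1846–1883: 9 of them.
Feb 29 weekday advances by 5 (mod 7) from one leap year to the next four years later (or differs when a century non-leap intervenes).
Leap-day weekdays: 1848:Tue 1852:Sun 1856:Fri✓ 1860:Wed 1864:Mon 1868:Sat 1872:Thu 1876:Tue 1880:Sun
Friday: 1856 → 1.

1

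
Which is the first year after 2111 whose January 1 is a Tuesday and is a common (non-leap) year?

2115

Jan 1 advances by 2 weekdays after a leap year and by 1 after a common year.
2111: Jan 1 is Thursday.
2112: Friday (leap)
2113: Sunday
2114: Monday
2115: Tuesday
2115 begins on a Tuesday and is a common year.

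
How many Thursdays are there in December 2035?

4

December 2035 has 31 days and begins on Saturday.
The first Thursday is December 6.
Thursdays fall on 6, 13, 20, 27 — that's 4.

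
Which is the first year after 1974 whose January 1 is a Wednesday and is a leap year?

Jan 1 advances by 2 weekdays after a leap year and by 1 after a common year.
1974: Jan 1 is Tuesday.
1975: Wednesday
1976: Thursday (leap)
1977: Saturday
1978: Sunday
1979: Monday
1980: Tuesday (leap)
1981: Thursday
1982: Friday
1983: Saturday
1984: Sunday (leap)
1985: Tuesday
1986: Wednesday
1987: Thursday
1988: Friday (leap)
1989: Sunday
1990: Monday
1991: Tuesday
1992: Wednesday (leap)
1992 begins on a Wednesday and is a leap year.

1992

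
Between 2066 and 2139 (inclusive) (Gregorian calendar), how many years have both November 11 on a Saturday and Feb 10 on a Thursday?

2

Check each year's weekday for November 11 and Feb 10:
  2066: Thu/Wed  2067: Fri/Thu  2068: Sun/Fri  2069: Mon/Sun  2070: Tue/Mon  2071: Wed/Tue  2072: Fri/Wed  2073: Sat/Fri  2074: Sun/Sat  2075: Mon/Sun  2076: Wed/Mon  2077: Thu/Wed  2078: Fri/Thu  2079: Sat/Fri  …(46 more)…  2126: Mon/Sun  2127: Tue/Mon  2128: Thu/Tue  2129: Fri/Thu  2130: Sat/Fri  2131: Sun/Sat  2132: Tue/Sun  2133: Wed/Tue  2134: Thu/Wed  2135: Fri/Thu  2136: Sun/Fri  2137: Mon/Sun  2138: Tue/Mon  2139: Wed/Tue
Both conditions hold in: 2084, 2124 — 2.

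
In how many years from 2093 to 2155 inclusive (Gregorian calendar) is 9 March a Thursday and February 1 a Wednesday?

6

Check each year's weekday for 9 March and February 1:
  2093: Mon/Sun  2094: Tue/Mon  2095: Wed/Tue  2096: Fri/Wed  2097: Sat/Fri  2098: Sun/Sat  2099: Mon/Sun  2100: Tue/Mon  2101: Wed/Tue  2102: Thu/Wed ✓  2103: Fri/Thu  2104: Sun/Fri  2105: Mon/Sun  2106: Tue/Mon  …(35 more)…  2142: Fri/Thu  2143: Sat/Fri  2144: Mon/Sat  2145: Tue/Mon  2146: Wed/Tue  2147: Thu/Wed ✓  2148: Sat/Thu  2149: Sun/Sat  2150: Mon/Sun  2151: Tue/Mon  2152: Thu/Tue  2153: Fri/Thu  2154: Sat/Fri  2155: Sun/Sat
Both conditions hold in: 2102, 2113, 2119, 2130, 2141, 2147 — 6.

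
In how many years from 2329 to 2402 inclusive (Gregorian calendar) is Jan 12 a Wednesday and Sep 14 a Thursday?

Check each year's weekday for Jan 12 and Sep 14:
  2329: Sat/Sat  2330: Sun/Sun  2331: Mon/Mon  2332: Tue/Wed  2333: Thu/Thu  2334: Fri/Fri  2335: Sat/Sat  2336: Sun/Mon  2337: Tue/Tue  2338: Wed/Wed  2339: Thu/Thu  2340: Fri/Sat  2341: Sun/Sun  2342: Mon/Mon  …(46 more)…  2389: Thu/Thu  2390: Fri/Fri  2391: Sat/Sat  2392: Sun/Mon  2393: Tue/Tue  2394: Wed/Wed  2395: Thu/Thu  2396: Fri/Sat  2397: Sun/Sun  2398: Mon/Mon  2399: Tue/Tue  2400: Wed/Thu ✓  2401: Fri/Fri  2402: Sat/Sat
Both conditions hold in: 2344, 2372, 2400 — 3.

3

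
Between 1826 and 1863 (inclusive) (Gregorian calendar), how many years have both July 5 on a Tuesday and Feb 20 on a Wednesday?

Check each year's weekday for July 5 and Feb 20:
  1826: Wed/Mon  1827: Thu/Tue  1828: Sat/Wed  1829: Sun/Fri  1830: Mon/Sat  1831: Tue/Sun  1832: Thu/Mon  1833: Fri/Wed  1834: Sat/Thu  1835: Sun/Fri  1836: Tue/Sat  1837: Wed/Mon  1838: Thu/Tue  1839: Fri/Wed  …(10 more)…  1850: Fri/Wed  1851: Sat/Thu  1852: Mon/Fri  1853: Tue/Sun  1854: Wed/Mon  1855: Thu/Tue  1856: Sat/Wed  1857: Sun/Fri  1858: Mon/Sat  1859: Tue/Sun  1860: Thu/Mon  1861: Fri/Wed  1862: Sat/Thu  1863: Sun/Fri
Both conditions hold in: no year — 0.

0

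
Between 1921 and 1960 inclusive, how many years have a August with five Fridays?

17

August has 31 days; it has five Fridays when Friday falls among the first (month-length − 28) days — i.e. when August 1 is one of Friday/Thursday/Wednesday.
August 1 by year: 1921:Mon 1922:Tue 1923:Wed✓ 1924:Fri✓ 1925:Sat 1926:Sun 1927:Mon 1928:Wed✓ 1929:Thu✓ 1930:Fri✓ 1931:Sat 1932:Mon 1933:Tue 1934:Wed✓ 1935:Thu✓ …(10 more)… 1946:Thu✓ 1947:Fri✓ 1948:Sun 1949:Mon 1950:Tue 1951:Wed✓ 1952:Fri✓ 1953:Sat 1954:Sun 1955:Mon 1956:Wed✓ 1957:Thu✓ 1958:Fri✓ 1959:Sat 1960:Mon
Years with five Fridays: 1923, 1924, 1928, 1929, 1930, 1934, 1935, 1940, 1941, 1945, 1946, 1947, 1951, 1952, 1956, 1957, 1958 → 17.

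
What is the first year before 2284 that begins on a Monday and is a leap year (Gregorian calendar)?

Jan 1 advances by 2 weekdays after a leap year and by 1 after a common year.
2284: Jan 1 is Tuesday (leap).
2283: Monday
2282: Sunday
2281: Saturday
2280: Thursday (leap)
2279: Wednesday
2278: Tuesday
2277: Monday
2276: Saturday (leap)
2275: Friday
2274: Thursday
2273: Wednesday
2272: Monday (leap)
2272 begins on a Monday and is a leap year.

2272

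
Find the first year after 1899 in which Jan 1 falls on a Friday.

Jan 1 advances by 2 weekdays after a leap year and by 1 after a common year.
1899: Jan 1 is Sunday.
1900: Monday
1901: Tuesday
1902: Wednesday
1903: Thursday
1904: Friday (leap)
1904 begins on a Friday

1904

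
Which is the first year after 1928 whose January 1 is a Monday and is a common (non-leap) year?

Jan 1 advances by 2 weekdays after a leap year and by 1 after a common year.
1928: Jan 1 is Sunday (leap).
1929: Tuesday
1930: Wednesday
1931: Thursday
1932: Friday (leap)
1933: Sunday
1934: Monday
1934 begins on a Monday and is a common year.

1934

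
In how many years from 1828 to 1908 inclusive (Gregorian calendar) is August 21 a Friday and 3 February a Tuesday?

9

Check each year's weekday for August 21 and 3 February:
  1828: Thu/Sun  1829: Fri/Tue ✓  1830: Sat/Wed  1831: Sun/Thu  1832: Tue/Fri  1833: Wed/Sun  1834: Thu/Mon  1835: Fri/Tue ✓  1836: Sun/Wed  1837: Mon/Fri  1838: Tue/Sat  1839: Wed/Sun  1840: Fri/Mon  1841: Sat/Wed  …(53 more)…  1895: Wed/Sun  1896: Fri/Mon  1897: Sat/Wed  1898: Sun/Thu  1899: Mon/Fri  1900: Tue/Sat  1901: Wed/Sun  1902: Thu/Mon  1903: Fri/Tue ✓  1904: Sun/Wed  1905: Mon/Fri  1906: Tue/Sat  1907: Wed/Sun  1908: Fri/Mon
Both conditions hold in: 1829, 1835, 1846, 1857, 1863, 1874, 1885, 1891, 1903 — 9.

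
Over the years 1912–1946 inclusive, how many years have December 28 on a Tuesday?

5

Track December 28's weekday year by year (advancing +1, or +2 across a Feb 29):
  1912: Sat  1913: Sun (+1)  1914: Mon (+1)  1915: Tue (+1) ✓  1916: Thu (+2)
  1917: Fri (+1)  1918: Sat (+1)  1919: Sun (+1)  1920: Tue (+2) ✓  1921: Wed (+1)
  1922: Thu (+1)  1923: Fri (+1)  1924: Sun (+2)  1925: Mon (+1)  … (7 more years) …
  1933: Thu (+1)  1934: Fri (+1)  1935: Sat (+1)  1936: Mon (+2)  1937: Tue (+1) ✓
  1938: Wed (+1)  1939: Thu (+1)  1940: Sat (+2)  1941: Sun (+1)  1942: Mon (+1)
  1943: Tue (+1) ✓  1944: Thu (+2)  1945: Fri (+1)  1946: Sat (+1)
Tuesday years: 1915, 1920, 1926, 1937, 1943 — 5 in total.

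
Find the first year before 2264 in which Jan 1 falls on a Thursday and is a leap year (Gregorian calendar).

Jan 1 advances by 2 weekdays after a leap year and by 1 after a common year.
2264: Jan 1 is Friday (leap).
2263: Thursday
2262: Wednesday
2261: Tuesday
2260: Sunday (leap)
2259: Saturday
2258: Friday
2257: Thursday
2256: Tuesday (leap)
2255: Monday
2254: Sunday
2253: Saturday
2252: Thursday (leap)
2252 begins on a Thursday and is a leap year.

2252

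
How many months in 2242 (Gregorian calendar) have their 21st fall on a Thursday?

Check the 21st of each month of 2242: Jan 21: Fri, Feb 21: Mon, Mar 21: Mon, Apr 21: Thu, May 21: Sat, Jun 21: Tue, Jul 21: Thu, Aug 21: Sun, Sep 21: Wed, Oct 21: Fri, Nov 21: Mon, Dec 21: Wed.
Thursday occurs in April, July — 2 months.

2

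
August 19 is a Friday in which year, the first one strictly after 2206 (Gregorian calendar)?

2208

From one year to the next, a fixed date's weekday advances by 1, or by 2 when a Feb 29 lies between the two dates.
2206: August 19 is Tuesday.
2207: Wednesday (+1)
2208: Friday (+2)
August 19 falls on a Friday in 2208.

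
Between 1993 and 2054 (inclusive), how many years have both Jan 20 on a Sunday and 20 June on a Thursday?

Check each year's weekday for Jan 20 and 20 June:
  1993: Wed/Sun  1994: Thu/Mon  1995: Fri/Tue  1996: Sat/Thu  1997: Mon/Fri  1998: Tue/Sat  1999: Wed/Sun  2000: Thu/Tue  2001: Sat/Wed  2002: Sun/Thu ✓  2003: Mon/Fri  2004: Tue/Sun  2005: Thu/Mon  2006: Fri/Tue  …(34 more)…  2041: Sun/Thu ✓  2042: Mon/Fri  2043: Tue/Sat  2044: Wed/Mon  2045: Fri/Tue  2046: Sat/Wed  2047: Sun/Thu ✓  2048: Mon/Sat  2049: Wed/Sun  2050: Thu/Mon  2051: Fri/Tue  2052: Sat/Thu  2053: Mon/Fri  2054: Tue/Sat
Both conditions hold in: 2002, 2013, 2019, 2030, 2041, 2047 — 6.

6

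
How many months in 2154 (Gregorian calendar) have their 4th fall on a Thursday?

2

Check the 4th of each month of 2154: Jan 4: Fri, Feb 4: Mon, Mar 4: Mon, Apr 4: Thu, May 4: Sat, Jun 4: Tue, Jul 4: Thu, Aug 4: Sun, Sep 4: Wed, Oct 4: Fri, Nov 4: Mon, Dec 4: Wed.
Thursday occurs in April, July — 2 months.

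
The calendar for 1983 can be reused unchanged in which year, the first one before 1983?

1977

Two years share a calendar iff Jan 1 falls on the same weekday and both are leap or both are common. 1983: Jan 1 is Saturday, common year.
1982: Jan 1 Friday, common
1981: Jan 1 Thursday, common
1980: Jan 1 Tuesday, leap
1979: Jan 1 Monday, common
1978: Jan 1 Sunday, common
1977: Jan 1 Saturday, common
1977 matches on both conditions.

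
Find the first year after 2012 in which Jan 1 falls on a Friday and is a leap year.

Jan 1 advances by 2 weekdays after a leap year and by 1 after a common year.
2012: Jan 1 is Sunday (leap).
2013: Tuesday
2014: Wednesday
2015: Thursday
2016: Friday (leap)
2016 begins on a Friday and is a leap year.

2016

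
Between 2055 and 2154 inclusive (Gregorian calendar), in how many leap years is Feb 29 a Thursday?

3

Leap years in 2055–2154: 24 of them.
Feb 29 weekday advances by 5 (mod 7) from one leap year to the next four years later (or differs when a century non-leap intervenes).
Leap-day weekdays: 2056:Tue 2060:Sun 2064:Fri 2068:Wed 2072:Mon 2076:Sat 2080:Thu✓ 2084:Tue 2088:Sun 2092:Fri 2096:Wed 2104:Fri 2108:Wed 2112:Mon 2116:Sat 2120:Thu✓ 2124:Tue 2128:Sun 2132:Fri 2136:Wed 2140:Mon 2144:Sat 2148:Thu✓ 2152:Tue
Thursday: 2080, 2120, 2148 → 3.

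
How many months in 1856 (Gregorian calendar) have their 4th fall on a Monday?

2

Check the 4th of each month of 1856: Jan 4: Fri, Feb 4: Mon, Mar 4: Tue, Apr 4: Fri, May 4: Sun, Jun 4: Wed, Jul 4: Fri, Aug 4: Mon, Sep 4: Thu, Oct 4: Sat, Nov 4: Tue, Dec 4: Thu.
Monday occurs in February, August — 2 months.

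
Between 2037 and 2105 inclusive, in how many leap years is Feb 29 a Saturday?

Leap years in 2037–2105: 16 of them.
Feb 29 weekday advances by 5 (mod 7) from one leap year to the next four years later (or differs when a century non-leap intervenes).
Leap-day weekdays: 2040:Wed 2044:Mon 2048:Sat✓ 2052:Thu 2056:Tue 2060:Sun 2064:Fri 2068:Wed 2072:Mon 2076:Sat✓ 2080:Thu 2084:Tue 2088:Sun 2092:Fri 2096:Wed 2104:Fri
Saturday: 2048, 2076 → 2.

2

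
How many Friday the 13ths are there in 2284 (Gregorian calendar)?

Check the 13th of each month of 2284: Jan 13: Sun, Feb 13: Wed, Mar 13: Thu, Apr 13: Sun, May 13: Tue, Jun 13: Fri, Jul 13: Sun, Aug 13: Wed, Sep 13: Sat, Oct 13: Mon, Nov 13: Thu, Dec 13: Sat.
Friday occurs in June — 1 month.

1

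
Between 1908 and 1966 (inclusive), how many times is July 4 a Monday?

Track July 4's weekday year by year (advancing +1, or +2 across a Feb 29):
  1908: Sat  1909: Sun (+1)  1910: Mon (+1) ✓  1911: Tue (+1)  1912: Thu (+2)
  1913: Fri (+1)  1914: Sat (+1)  1915: Sun (+1)  1916: Tue (+2)  1917: Wed (+1)
  1918: Thu (+1)  1919: Fri (+1)  1920: Sun (+2)  1921: Mon (+1) ✓  … (31 more years) …
  1953: Sat (+1)  1954: Sun (+1)  1955: Mon (+1) ✓  1956: Wed (+2)  1957: Thu (+1)
  1958: Fri (+1)  1959: Sat (+1)  1960: Mon (+2) ✓  1961: Tue (+1)  1962: Wed (+1)
  1963: Thu (+1)  1964: Sat (+2)  1965: Sun (+1)  1966: Mon (+1) ✓
Monday years: 1910, 1921, 1927, 1932, 1938, 1949, 1955, 1960, 1966 — 9 in total.

9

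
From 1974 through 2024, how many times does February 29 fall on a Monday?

Leap years in 1974–2024: 13 of them.
Feb 29 weekday advances by 5 (mod 7) from one leap year to the next four years later (or differs when a century non-leap intervenes).
Leap-day weekdays: 1976:Sun 1980:Fri 1984:Wed 1988:Mon✓ 1992:Sat 1996:Thu 2000:Tue 2004:Sun 2008:Fri 2012:Wed 2016:Mon✓ 2020:Sat 2024:Thu
Monday: 1988, 2016 → 2.

2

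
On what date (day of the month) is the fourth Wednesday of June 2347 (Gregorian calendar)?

June 1, 2347 is a Sunday, so the first Wednesday is the 4th.
The fourth Wednesday is 4 + 21 = 25.

25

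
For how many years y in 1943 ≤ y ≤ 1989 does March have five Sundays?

March has 31 days; it has five Sundays when Sunday falls among the first (month-length − 28) days — i.e. when March 1 is one of Sunday/Saturday/Friday.
March 1 by year: 1943:Mon 1944:Wed 1945:Thu 1946:Fri✓ 1947:Sat✓ 1948:Mon 1949:Tue 1950:Wed 1951:Thu 1952:Sat✓ 1953:Sun✓ 1954:Mon 1955:Tue 1956:Thu 1957:Fri✓ …(17 more)… 1975:Sat✓ 1976:Mon 1977:Tue 1978:Wed 1979:Thu 1980:Sat✓ 1981:Sun✓ 1982:Mon 1983:Tue 1984:Thu 1985:Fri✓ 1986:Sat✓ 1987:Sun✓ 1988:Tue 1989:Wed
Years with five Sundays: 1946, 1947, 1952, 1953, 1957, 1958, 1959, 1963, 1964, 1968, 1969, 1970, 1974, 1975, 1980, 1981, 1985, 1986, 1987 → 19.

19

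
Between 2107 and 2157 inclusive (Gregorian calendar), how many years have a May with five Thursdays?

22

May has 31 days; it has five Thursdays when Thursday falls among the first (month-length − 28) days — i.e. when May 1 is one of Thursday/Wednesday/Tuesday.
May 1 by year: 2107:Sun 2108:Tue✓ 2109:Wed✓ 2110:Thu✓ 2111:Fri 2112:Sun 2113:Mon 2114:Tue✓ 2115:Wed✓ 2116:Fri 2117:Sat 2118:Sun 2119:Mon 2120:Wed✓ 2121:Thu✓ …(21 more)… 2143:Wed✓ 2144:Fri 2145:Sat 2146:Sun 2147:Mon 2148:Wed✓ 2149:Thu✓ 2150:Fri 2151:Sat 2152:Mon 2153:Tue✓ 2154:Wed✓ 2155:Thu✓ 2156:Sat 2157:Sun
Years with five Thursdays: 2108, 2109, 2110, 2114, 2115, 2120, 2121, 2125, 2126, 2127, 2131, 2132, 2136, 2137, 2138, 2142, 2143, 2148, 2149, 2153, 2154, 2155 → 22.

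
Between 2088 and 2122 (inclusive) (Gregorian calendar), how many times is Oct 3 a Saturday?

Track Oct 3's weekday year by year (advancing +1, or +2 across a Feb 29):
  2088: Sun  2089: Mon (+1)  2090: Tue (+1)  2091: Wed (+1)  2092: Fri (+2)
  2093: Sat (+1) ✓  2094: Sun (+1)  2095: Mon (+1)  2096: Wed (+2)  2097: Thu (+1)
  2098: Fri (+1)  2099: Sat (+1) ✓  2100: Sun (+1)  2101: Mon (+1)  … (7 more years) …
  2109: Thu (+1)  2110: Fri (+1)  2111: Sat (+1) ✓  2112: Mon (+2)  2113: Tue (+1)
  2114: Wed (+1)  2115: Thu (+1)  2116: Sat (+2) ✓  2117: Sun (+1)  2118: Mon (+1)
  2119: Tue (+1)  2120: Thu (+2)  2121: Fri (+1)  2122: Sat (+1) ✓
Saturday years: 2093, 2099, 2105, 2111, 2116, 2122 — 6 in total.

6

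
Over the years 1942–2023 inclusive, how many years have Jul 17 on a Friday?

Track Jul 17's weekday year by year (advancing +1, or +2 across a Feb 29):
  1942: Fri ✓  1943: Sat (+1)  1944: Mon (+2)  1945: Tue (+1)  1946: Wed (+1)
  1947: Thu (+1)  1948: Sat (+2)  1949: Sun (+1)  1950: Mon (+1)  1951: Tue (+1)
  1952: Thu (+2)  1953: Fri (+1) ✓  1954: Sat (+1)  1955: Sun (+1)  … (54 more years) …
  2010: Sat (+1)  2011: Sun (+1)  2012: Tue (+2)  2013: Wed (+1)  2014: Thu (+1)
  2015: Fri (+1) ✓  2016: Sun (+2)  2017: Mon (+1)  2018: Tue (+1)  2019: Wed (+1)
  2020: Fri (+2) ✓  2021: Sat (+1)  2022: Sun (+1)  2023: Mon (+1)
Friday years: 1942, 1953, 1959, 1964, 1970, 1981, 1987, 1992, 1998, 2009, 2015, 2020 — 12 in total.

12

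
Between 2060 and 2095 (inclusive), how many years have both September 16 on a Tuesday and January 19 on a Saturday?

2

Check each year's weekday for September 16 and January 19:
  2060: Thu/Mon  2061: Fri/Wed  2062: Sat/Thu  2063: Sun/Fri  2064: Tue/Sat ✓  2065: Wed/Mon  2066: Thu/Tue  2067: Fri/Wed  2068: Sun/Thu  2069: Mon/Sat  2070: Tue/Sun  2071: Wed/Mon  2072: Fri/Tue  2073: Sat/Thu  …(8 more)…  2082: Wed/Mon  2083: Thu/Tue  2084: Sat/Wed  2085: Sun/Fri  2086: Mon/Sat  2087: Tue/Sun  2088: Thu/Mon  2089: Fri/Wed  2090: Sat/Thu  2091: Sun/Fri  2092: Tue/Sat ✓  2093: Wed/Mon  2094: Thu/Tue  2095: Fri/Wed
Both conditions hold in: 2064, 2092 — 2.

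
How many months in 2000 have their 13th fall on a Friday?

1

Check the 13th of each month of 2000: Jan 13: Thu, Feb 13: Sun, Mar 13: Mon, Apr 13: Thu, May 13: Sat, Jun 13: Tue, Jul 13: Thu, Aug 13: Sun, Sep 13: Wed, Oct 13: Fri, Nov 13: Mon, Dec 13: Wed.
Friday occurs in October — 1 month.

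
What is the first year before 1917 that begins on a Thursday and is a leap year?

1880

Jan 1 advances by 2 weekdays after a leap year and by 1 after a common year.
1917: Jan 1 is Monday.
1916: Saturday (leap)
1915: Friday
1914: Thursday
1913: Wednesday
1912: Monday (leap)
1911: Sunday
1910: Saturday
1909: Friday
1908: Wednesday (leap)
1907: Tuesday
1906: Monday
1905: Sunday
1904: Friday (leap)
1903: Thursday
1902: Wednesday
1901: Tuesday
1900: Monday
1899: Sunday
1898: Saturday
1897: Friday
1896: Wednesday (leap)
1895: Tuesday
1894: Monday
1893: Sunday
1892: Friday (leap)
1891: Thursday
1890: Wednesday
1889: Tuesday
1888: Sunday (leap)
1887: Saturday
1886: Friday
1885: Thursday
1884: Tuesday (leap)
1883: Monday
1882: Sunday
1881: Saturday
1880: Thursday (leap)
1880 begins on a Thursday and is a leap year.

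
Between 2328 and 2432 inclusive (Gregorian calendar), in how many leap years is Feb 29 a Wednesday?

4

Leap years in 2328–2432: 27 of them.
Feb 29 weekday advances by 5 (mod 7) from one leap year to the next four years later (or differs when a century non-leap intervenes).
Leap-day weekdays: 2328:Wed✓ 2332:Mon 2336:Sat 2340:Thu 2344:Tue 2348:Sun 2352:Fri 2356:Wed✓ 2360:Mon 2364:Sat 2368:Thu 2372:Tue 2376:Sun 2380:Fri 2384:Wed✓ 2388:Mon 2392:Sat 2396:Thu 2400:Tue 2404:Sun 2408:Fri 2412:Wed✓ 2416:Mon 2420:Sat 2424:Thu 2428:Tue 2432:Sun
Wednesday: 2328, 2356, 2384, 2412 → 4.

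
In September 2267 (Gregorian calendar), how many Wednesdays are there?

4

September 2267 has 30 days and begins on Sunday.
The first Wednesday is September 4.
Wednesdays fall on 4, 11, 18, 25 — that's 4.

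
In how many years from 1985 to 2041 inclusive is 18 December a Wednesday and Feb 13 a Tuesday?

Check each year's weekday for 18 December and Feb 13:
  1985: Wed/Wed  1986: Thu/Thu  1987: Fri/Fri  1988: Sun/Sat  1989: Mon/Mon  1990: Tue/Tue  1991: Wed/Wed  1992: Fri/Thu  1993: Sat/Sat  1994: Sun/Sun  1995: Mon/Mon  1996: Wed/Tue ✓  1997: Thu/Thu  1998: Fri/Fri  …(29 more)…  2028: Mon/Sun  2029: Tue/Tue  2030: Wed/Wed  2031: Thu/Thu  2032: Sat/Fri  2033: Sun/Sun  2034: Mon/Mon  2035: Tue/Tue  2036: Thu/Wed  2037: Fri/Fri  2038: Sat/Sat  2039: Sun/Sun  2040: Tue/Mon  2041: Wed/Wed
Both conditions hold in: 1996, 2024 — 2.

2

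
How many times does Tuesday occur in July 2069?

5

July 2069 has 31 days and begins on Monday.
The first Tuesday is July 2.
Tuesdays fall on 2, 9, 16, 23, 30 — that's 5.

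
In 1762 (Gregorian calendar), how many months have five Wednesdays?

A month of length L has five Wednesdays iff its first Wednesday is on day ≤ L−28 (so day 1–3 in a 31-day month, 1–2 in a 30-day month, day 1 in a leap February).
Checking each month of 1762: Jan starts Fri (31d); Feb starts Mon (28d); Mar starts Mon (31d) ✓; Apr starts Thu (30d); May starts Sat (31d); Jun starts Tue (30d) ✓; Jul starts Thu (31d); Aug starts Sun (31d); Sep starts Wed (30d) ✓; Oct starts Fri (31d); Nov starts Mon (30d); Dec starts Wed (31d) ✓.
Five-Wednesday months: March, June, September, December → 4.

4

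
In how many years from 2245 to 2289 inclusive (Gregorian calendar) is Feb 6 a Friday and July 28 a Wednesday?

Check each year's weekday for Feb 6 and July 28:
  2245: Thu/Mon  2246: Fri/Tue  2247: Sat/Wed  2248: Sun/Fri  2249: Tue/Sat  2250: Wed/Sun  2251: Thu/Mon  2252: Fri/Wed ✓  2253: Sun/Thu  2254: Mon/Fri  2255: Tue/Sat  2256: Wed/Mon  2257: Fri/Tue  2258: Sat/Wed  …(17 more)…  2276: Sun/Fri  2277: Tue/Sat  2278: Wed/Sun  2279: Thu/Mon  2280: Fri/Wed ✓  2281: Sun/Thu  2282: Mon/Fri  2283: Tue/Sat  2284: Wed/Mon  2285: Fri/Tue  2286: Sat/Wed  2287: Sun/Thu  2288: Mon/Sat  2289: Wed/Sun
Both conditions hold in: 2252, 2280 — 2.

2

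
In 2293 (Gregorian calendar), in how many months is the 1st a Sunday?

Check the 1st of each month of 2293: Jan 1: Sun, Feb 1: Wed, Mar 1: Wed, Apr 1: Sat, May 1: Mon, Jun 1: Thu, Jul 1: Sat, Aug 1: Tue, Sep 1: Fri, Oct 1: Sun, Nov 1: Wed, Dec 1: Fri.
Sunday occurs in January, October — 2 months.

2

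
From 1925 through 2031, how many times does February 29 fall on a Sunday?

3

Leap years in 1925–2031: 26 of them.
Feb 29 weekday advances by 5 (mod 7) from one leap year to the next four years later (or differs when a century non-leap intervenes).
Leap-day weekdays: 1928:Wed 1932:Mon 1936:Sat 1940:Thu 1944:Tue 1948:Sun✓ 1952:Fri 1956:Wed 1960:Mon 1964:Sat 1968:Thu 1972:Tue 1976:Sun✓ 1980:Fri 1984:Wed 1988:Mon 1992:Sat 1996:Thu 2000:Tue 2004:Sun✓ 2008:Fri 2012:Wed 2016:Mon 2020:Sat 2024:Thu 2028:Tue
Sunday: 1948, 1976, 2004 → 3.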